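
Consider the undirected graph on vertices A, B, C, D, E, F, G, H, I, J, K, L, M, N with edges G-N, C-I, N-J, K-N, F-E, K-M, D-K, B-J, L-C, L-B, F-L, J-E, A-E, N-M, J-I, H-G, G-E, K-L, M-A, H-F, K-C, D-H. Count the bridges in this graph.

The edges on the cycle D-K-N-M-A-E-J-B-L-F-H-D are not bridges since each lies on that cycle.
Every edge lies on some cycle, so there are no bridges.

0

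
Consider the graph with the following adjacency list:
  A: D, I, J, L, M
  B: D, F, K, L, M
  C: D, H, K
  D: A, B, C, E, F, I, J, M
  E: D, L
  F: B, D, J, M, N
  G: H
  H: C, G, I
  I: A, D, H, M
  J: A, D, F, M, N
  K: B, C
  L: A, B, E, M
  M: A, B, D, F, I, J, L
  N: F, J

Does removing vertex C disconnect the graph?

Deleting C leaves 1 component (was 1) (its neighbors D, H, K remain connected to each other), so C is not a cut vertex.

No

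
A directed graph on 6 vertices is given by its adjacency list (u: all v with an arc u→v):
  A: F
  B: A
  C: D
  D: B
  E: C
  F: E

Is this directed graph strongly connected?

From A we can reach every vertex (A, B, C, D, E, F), and every vertex can reach A (A, B, C, D, E, F). So the whole graph is one strongly connected component.

Yes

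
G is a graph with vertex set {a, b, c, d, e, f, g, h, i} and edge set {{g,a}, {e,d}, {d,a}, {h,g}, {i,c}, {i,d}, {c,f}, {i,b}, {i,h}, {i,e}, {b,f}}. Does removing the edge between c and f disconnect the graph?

After removing c-f, the path c-i-b-f still connects them, so the edge is not a bridge.

No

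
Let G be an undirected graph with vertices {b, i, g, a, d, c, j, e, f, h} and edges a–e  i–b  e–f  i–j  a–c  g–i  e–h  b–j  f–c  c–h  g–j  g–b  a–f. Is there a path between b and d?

The component containing b is {b, g, i, j}, and d is not in it.

No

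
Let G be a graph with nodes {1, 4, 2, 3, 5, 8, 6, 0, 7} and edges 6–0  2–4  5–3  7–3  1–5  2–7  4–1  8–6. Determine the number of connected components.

Starting from 0 we can reach 0, 6, 8. That is one component of size 3.
Starting from 1 we can reach 1, 2, 3, 4, 5, 7. That is one component of size 6.
Total: 2 components.

2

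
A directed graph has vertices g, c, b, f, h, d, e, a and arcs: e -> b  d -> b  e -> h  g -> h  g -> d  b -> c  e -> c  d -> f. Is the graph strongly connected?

No

There is no directed path from h to f, so the graph is not strongly connected.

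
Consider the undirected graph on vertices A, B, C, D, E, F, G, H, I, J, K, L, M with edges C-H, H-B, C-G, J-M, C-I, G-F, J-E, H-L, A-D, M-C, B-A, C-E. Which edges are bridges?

A-B, A-D, B-H, C-G, C-H, C-I, F-G, H-L

The edges on the cycle J-M-C-E-J are not bridges since each lies on that cycle.
But removing F-G disconnects F from G; removing I-C disconnects I from C; removing A-B disconnects A from B; removing C-H disconnects C from H — these are bridges.
In total 8 edges are bridges.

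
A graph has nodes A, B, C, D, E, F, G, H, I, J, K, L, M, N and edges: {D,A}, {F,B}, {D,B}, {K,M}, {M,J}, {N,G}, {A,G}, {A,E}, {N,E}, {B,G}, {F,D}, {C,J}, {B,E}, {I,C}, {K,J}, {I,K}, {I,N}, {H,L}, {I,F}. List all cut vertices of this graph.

I

Removing I increases the component count from 2 to 3, so I is a cut vertex.
By contrast removing F leaves 2 components; it is not a cut vertex. No other vertex is a cut vertex either.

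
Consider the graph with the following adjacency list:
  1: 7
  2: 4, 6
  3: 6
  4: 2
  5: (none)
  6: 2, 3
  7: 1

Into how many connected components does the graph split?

3

5 is isolated — a component by itself.
Starting from 1 we can reach 1, 7. That is one component of size 2.
Starting from 2 we can reach 2, 3, 4, 6. That is one component of size 4.
Total: 3 components.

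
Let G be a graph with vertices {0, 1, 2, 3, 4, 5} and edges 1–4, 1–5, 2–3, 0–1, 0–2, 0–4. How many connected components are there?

Starting from 0 we can reach 0, 1, 2, 3, 4, 5. That is one component of size 6.
Total: 1 component.

1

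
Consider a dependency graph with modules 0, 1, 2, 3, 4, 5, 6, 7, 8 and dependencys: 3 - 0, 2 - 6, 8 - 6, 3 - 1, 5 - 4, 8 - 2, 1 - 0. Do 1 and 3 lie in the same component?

From 1 we can reach 0, 1, 3, which includes 3.

Yes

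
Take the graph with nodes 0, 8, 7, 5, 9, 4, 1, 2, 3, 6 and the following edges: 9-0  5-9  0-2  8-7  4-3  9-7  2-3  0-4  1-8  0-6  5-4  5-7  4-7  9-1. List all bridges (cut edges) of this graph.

The edges on the cycle 9-1-8-7-4-0-9 are not bridges since each lies on that cycle.
But removing 0-6 disconnects 0 from 6 — this is a bridge.

0-6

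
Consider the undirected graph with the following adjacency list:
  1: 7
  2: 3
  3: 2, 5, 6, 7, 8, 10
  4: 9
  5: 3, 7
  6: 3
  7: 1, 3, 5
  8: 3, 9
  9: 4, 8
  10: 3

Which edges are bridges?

1-7, 10-3, 2-3, 3-6, 3-8, 4-9, 8-9

The edges on the cycle 5-7-3-5 are not bridges since each lies on that cycle.
But removing 6-3 disconnects 6 from 3; removing 8-9 disconnects 8 from 9; removing 9-4 disconnects 9 from 4; removing 3-10 disconnects 3 from 10 — these are bridges.
In total 7 edges are bridges.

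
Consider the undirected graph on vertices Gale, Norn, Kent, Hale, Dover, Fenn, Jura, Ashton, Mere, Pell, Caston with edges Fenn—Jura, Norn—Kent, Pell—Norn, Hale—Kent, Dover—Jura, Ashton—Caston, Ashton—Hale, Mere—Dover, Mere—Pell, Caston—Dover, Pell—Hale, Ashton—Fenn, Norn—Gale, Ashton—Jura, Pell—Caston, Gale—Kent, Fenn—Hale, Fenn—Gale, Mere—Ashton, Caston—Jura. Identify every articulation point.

Removing Caston, for instance, still leaves 1 component. No single vertex removal increases the component count — the graph has no articulation points.

none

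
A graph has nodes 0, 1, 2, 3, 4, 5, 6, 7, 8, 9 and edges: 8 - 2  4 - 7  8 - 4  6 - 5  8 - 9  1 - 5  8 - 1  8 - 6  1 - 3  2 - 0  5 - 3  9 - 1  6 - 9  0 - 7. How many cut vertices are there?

Removing 8 increases the component count from 1 to 2, so 8 is a cut vertex.
By contrast removing 2 leaves 1 component; it is not a cut vertex. No other vertex is a cut vertex either.

1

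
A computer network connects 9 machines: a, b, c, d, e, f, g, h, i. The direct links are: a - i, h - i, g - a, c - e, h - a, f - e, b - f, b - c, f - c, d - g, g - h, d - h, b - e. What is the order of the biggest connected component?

5

Starting from b we can reach b, c, e, f. That is one component of size 4.
Starting from a we can reach a, d, g, h, i. That is one component of size 5.
The largest has 5 vertices.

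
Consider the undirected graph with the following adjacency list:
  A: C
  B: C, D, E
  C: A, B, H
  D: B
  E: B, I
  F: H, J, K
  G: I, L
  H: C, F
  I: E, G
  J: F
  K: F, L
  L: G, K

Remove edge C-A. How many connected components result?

2

Before removal there is 1 component.
C-A is a bridge — removing it separates C's side from A's side.
After removal: 2 components.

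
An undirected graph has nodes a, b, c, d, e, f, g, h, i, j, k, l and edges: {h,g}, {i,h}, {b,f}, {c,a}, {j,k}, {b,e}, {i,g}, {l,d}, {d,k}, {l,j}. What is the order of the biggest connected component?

Starting from a we can reach a, c. That is one component of size 2.
Starting from g we can reach g, h, i. That is one component of size 3.
Starting from b we can reach b, e, f. That is one component of size 3.
Starting from d we can reach d, j, k, l. That is one component of size 4.
The largest has 4 vertices.

4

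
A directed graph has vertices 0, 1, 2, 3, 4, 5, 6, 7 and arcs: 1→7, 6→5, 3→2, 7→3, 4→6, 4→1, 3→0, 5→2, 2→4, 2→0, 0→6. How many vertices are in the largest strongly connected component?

{0, 1, 2, 3, 4, 5, 6, 7} are all mutually reachable — one SCC of size 8.
The largest has 8 vertices.

8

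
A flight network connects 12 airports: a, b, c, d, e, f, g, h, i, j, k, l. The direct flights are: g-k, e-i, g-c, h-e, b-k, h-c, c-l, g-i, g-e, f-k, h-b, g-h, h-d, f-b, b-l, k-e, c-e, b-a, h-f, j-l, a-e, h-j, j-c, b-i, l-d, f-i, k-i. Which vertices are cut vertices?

Removing i, for instance, still leaves 1 component. No single vertex removal increases the component count — the graph has no articulation points.

none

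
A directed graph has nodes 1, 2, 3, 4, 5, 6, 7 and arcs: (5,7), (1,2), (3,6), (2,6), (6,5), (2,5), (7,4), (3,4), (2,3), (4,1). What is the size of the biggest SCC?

7

{1, 2, 3, 4, 5, 6, 7} are all mutually reachable — one SCC of size 7.
The largest has 7 vertices.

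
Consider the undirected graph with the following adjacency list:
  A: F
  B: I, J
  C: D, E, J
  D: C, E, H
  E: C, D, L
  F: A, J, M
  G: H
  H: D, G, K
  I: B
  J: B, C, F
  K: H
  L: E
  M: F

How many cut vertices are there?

Removing B increases the component count from 1 to 2, so B is a cut vertex.
Removing C increases the component count from 1 to 2, so C is a cut vertex.
Removing D increases the component count from 1 to 2, so D is a cut vertex.
Likewise E, F, H, J are cut vertices.
By contrast removing G leaves 1 component; it is not a cut vertex. No other vertex is a cut vertex either.

7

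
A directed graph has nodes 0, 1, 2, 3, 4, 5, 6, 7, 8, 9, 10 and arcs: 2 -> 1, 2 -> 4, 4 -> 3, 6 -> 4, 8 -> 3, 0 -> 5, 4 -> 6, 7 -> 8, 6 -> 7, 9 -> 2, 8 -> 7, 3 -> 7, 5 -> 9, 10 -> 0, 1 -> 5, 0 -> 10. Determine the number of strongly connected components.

{1, 2, 5, 9} are all mutually reachable — one SCC of size 4.
{3, 7, 8} are all mutually reachable — one SCC of size 3.
{0, 10} are all mutually reachable — one SCC of size 2.
{4, 6} are all mutually reachable — one SCC of size 2.
That gives 4 strongly connected components.

4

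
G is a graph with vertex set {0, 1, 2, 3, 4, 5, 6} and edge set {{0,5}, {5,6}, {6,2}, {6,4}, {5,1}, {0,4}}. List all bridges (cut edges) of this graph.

1-5, 2-6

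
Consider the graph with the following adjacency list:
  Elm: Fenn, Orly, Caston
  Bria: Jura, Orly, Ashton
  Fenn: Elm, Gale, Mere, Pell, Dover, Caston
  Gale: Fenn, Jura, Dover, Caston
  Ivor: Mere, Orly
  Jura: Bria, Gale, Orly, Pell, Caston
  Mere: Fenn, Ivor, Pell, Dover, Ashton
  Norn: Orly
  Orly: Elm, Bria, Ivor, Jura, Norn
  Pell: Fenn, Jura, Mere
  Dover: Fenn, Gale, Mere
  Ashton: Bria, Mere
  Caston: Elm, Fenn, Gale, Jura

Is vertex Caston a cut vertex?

No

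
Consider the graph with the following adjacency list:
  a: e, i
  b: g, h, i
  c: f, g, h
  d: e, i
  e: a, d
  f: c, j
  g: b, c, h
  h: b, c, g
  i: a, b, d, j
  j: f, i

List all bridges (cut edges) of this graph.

none

The edges on the cycle i-d-e-a-i are not bridges since each lies on that cycle.
Every edge lies on some cycle, so there are no bridges.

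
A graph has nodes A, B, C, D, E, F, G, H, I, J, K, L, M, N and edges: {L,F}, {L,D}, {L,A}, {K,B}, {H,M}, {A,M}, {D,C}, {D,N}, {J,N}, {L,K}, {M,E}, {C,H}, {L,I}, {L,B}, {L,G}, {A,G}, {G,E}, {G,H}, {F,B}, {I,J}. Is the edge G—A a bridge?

No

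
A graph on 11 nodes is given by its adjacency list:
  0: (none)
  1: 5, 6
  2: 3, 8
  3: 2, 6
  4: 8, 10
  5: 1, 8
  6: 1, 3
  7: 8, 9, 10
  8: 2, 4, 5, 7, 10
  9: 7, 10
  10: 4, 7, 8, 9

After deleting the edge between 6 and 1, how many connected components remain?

6 and 1 are still connected via 6-3-2-8-5-1, so the component count stays at 2.

2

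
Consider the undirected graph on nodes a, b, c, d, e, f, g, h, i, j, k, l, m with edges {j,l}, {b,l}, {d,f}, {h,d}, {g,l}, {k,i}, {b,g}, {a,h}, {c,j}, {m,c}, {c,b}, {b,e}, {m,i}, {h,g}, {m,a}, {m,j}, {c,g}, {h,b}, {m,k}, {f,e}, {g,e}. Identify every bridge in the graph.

none

The edges on the cycle m-k-i-m are not bridges since each lies on that cycle.
Every edge lies on some cycle, so there are no bridges.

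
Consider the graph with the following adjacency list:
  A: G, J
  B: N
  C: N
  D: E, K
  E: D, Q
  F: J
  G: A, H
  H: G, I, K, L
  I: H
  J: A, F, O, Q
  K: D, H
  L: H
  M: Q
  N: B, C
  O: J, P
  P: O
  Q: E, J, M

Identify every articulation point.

H, J, N, O, Q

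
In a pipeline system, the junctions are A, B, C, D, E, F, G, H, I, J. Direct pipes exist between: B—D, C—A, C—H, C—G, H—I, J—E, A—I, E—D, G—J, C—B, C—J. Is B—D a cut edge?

No

After removing B—D, the path B-C-J-E-D still connects them, so the edge is not a bridge.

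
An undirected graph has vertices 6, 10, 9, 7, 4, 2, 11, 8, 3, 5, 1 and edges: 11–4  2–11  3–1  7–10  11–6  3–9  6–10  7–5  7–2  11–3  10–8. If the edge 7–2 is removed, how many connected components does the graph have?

7 and 2 are still connected via 7-10-6-11-2, so the component count stays at 1.

1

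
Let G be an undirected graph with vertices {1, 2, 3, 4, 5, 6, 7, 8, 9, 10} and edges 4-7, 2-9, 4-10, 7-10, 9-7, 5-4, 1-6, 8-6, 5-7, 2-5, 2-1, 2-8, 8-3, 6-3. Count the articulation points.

1

Removing 2 increases the component count from 1 to 2, so 2 is a cut vertex.
By contrast removing 7 leaves 1 component; it is not a cut vertex. No other vertex is a cut vertex either.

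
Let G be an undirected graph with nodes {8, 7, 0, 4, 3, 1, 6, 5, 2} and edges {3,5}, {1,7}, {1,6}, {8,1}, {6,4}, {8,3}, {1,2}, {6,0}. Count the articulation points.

Removing 1 increases the component count from 1 to 4, so 1 is a cut vertex.
Removing 3 increases the component count from 1 to 2, so 3 is a cut vertex.
Removing 6 increases the component count from 1 to 3, so 6 is a cut vertex.
Likewise 8 is a cut vertex.
By contrast removing 5 leaves 1 component; it is not a cut vertex. No other vertex is a cut vertex either.

4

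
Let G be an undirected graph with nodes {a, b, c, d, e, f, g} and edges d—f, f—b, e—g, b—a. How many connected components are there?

3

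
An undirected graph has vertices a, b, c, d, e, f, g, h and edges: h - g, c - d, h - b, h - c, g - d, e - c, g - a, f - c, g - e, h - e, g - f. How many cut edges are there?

The edges on the cycle g-f-c-d-g are not bridges since each lies on that cycle.
But removing a - g disconnects a from g; removing b - h disconnects b from h — these are bridges.
That makes 2 bridges.

2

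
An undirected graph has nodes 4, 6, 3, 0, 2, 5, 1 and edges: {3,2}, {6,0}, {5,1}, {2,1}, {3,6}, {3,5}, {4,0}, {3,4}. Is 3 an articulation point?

Deleting 3 raises the number of components from 1 to 2, so 3 is a cut vertex.

Yes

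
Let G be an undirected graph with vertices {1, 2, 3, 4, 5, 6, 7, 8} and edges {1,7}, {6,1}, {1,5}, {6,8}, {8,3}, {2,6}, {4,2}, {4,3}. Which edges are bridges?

The edges on the cycle 4-2-6-8-3-4 are not bridges since each lies on that cycle.
But removing 1–7 disconnects 1 from 7; removing 1–5 disconnects 1 from 5; removing 1–6 disconnects 1 from 6 — these are bridges.

1-5, 1-6, 1-7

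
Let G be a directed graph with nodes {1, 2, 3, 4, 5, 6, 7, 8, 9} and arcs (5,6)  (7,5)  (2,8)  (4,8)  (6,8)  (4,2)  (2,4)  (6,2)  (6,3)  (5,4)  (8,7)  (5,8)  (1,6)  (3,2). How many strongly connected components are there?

3

{2, 3, 4, 5, 6, 7, 8} are all mutually reachable — one SCC of size 7.
{9} is an SCC by itself.
{1} is an SCC by itself.
That gives 3 strongly connected components.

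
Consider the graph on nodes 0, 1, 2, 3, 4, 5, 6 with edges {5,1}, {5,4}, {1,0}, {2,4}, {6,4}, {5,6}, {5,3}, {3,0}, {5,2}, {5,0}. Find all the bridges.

none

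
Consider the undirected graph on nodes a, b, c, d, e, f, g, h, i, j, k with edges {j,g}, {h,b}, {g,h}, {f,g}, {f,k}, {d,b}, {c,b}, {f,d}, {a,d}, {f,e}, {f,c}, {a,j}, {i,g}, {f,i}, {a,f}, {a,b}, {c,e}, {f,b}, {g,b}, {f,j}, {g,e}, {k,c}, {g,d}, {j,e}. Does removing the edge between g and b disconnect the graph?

No

After removing g–b, the path g-f-b still connects them, so the edge is not a bridge.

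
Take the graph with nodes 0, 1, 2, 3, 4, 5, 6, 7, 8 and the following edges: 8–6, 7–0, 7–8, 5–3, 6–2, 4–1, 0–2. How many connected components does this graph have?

Starting from 1 we can reach 1, 4. That is one component of size 2.
Starting from 3 we can reach 3, 5. That is one component of size 2.
Starting from 0 we can reach 0, 2, 6, 7, 8. That is one component of size 5.
Total: 3 components.

3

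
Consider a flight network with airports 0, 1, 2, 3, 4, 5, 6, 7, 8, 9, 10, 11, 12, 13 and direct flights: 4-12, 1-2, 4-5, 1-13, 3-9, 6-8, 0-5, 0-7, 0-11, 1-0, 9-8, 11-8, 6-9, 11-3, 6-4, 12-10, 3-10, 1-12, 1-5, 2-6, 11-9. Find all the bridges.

The edges on the cycle 1-2-6-9-3-11-0-1 are not bridges since each lies on that cycle.
But removing 13-1 disconnects 13 from 1; removing 7-0 disconnects 7 from 0 — these are bridges.

0-7, 1-13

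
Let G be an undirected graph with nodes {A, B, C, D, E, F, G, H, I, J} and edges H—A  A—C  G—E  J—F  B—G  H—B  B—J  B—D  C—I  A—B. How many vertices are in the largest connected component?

10

Starting from A we can reach A, B, C, D, E, F, G, H, I, J. That is one component of size 10.
The largest has 10 vertices.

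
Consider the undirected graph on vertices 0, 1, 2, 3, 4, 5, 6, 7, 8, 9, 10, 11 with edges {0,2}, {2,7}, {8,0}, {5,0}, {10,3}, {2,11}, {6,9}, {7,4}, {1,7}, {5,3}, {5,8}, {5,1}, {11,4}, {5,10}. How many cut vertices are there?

1

Removing 5 increases the component count from 2 to 3, so 5 is a cut vertex.
By contrast removing 4 leaves 2 components; it is not a cut vertex. No other vertex is a cut vertex either.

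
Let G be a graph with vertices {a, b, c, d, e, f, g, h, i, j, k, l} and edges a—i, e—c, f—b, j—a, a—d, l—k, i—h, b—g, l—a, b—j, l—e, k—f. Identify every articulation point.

Removing a increases the component count from 1 to 3, so a is a cut vertex.
Removing b increases the component count from 1 to 2, so b is a cut vertex.
Removing e increases the component count from 1 to 2, so e is a cut vertex.
Likewise i, l are cut vertices.
By contrast removing f leaves 1 component; it is not a cut vertex. No other vertex is a cut vertex either.

a, b, e, i, l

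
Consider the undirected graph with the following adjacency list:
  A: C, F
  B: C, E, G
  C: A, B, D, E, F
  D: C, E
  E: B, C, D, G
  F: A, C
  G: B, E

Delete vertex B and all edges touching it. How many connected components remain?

With B gone, the remaining components are: {A, C, D, E, F, G}.
That is 1 component.

1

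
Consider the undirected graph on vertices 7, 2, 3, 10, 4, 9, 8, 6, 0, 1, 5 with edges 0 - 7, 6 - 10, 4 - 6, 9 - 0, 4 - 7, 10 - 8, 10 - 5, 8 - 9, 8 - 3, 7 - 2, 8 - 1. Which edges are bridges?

1-8, 10-5, 2-7, 3-8

The edges on the cycle 4-6-10-8-9-0-7-4 are not bridges since each lies on that cycle.
But removing 1 - 8 disconnects 1 from 8; removing 2 - 7 disconnects 2 from 7; removing 10 - 5 disconnects 10 from 5; removing 3 - 8 disconnects 3 from 8 — these are bridges.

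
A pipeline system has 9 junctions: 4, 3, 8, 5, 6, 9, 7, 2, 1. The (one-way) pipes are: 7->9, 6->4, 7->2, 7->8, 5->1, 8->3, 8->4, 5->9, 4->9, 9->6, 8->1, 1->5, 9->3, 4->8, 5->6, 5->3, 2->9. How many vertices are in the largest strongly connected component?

{1, 4, 5, 6, 8, 9} are all mutually reachable — one SCC of size 6.
{7} is an SCC by itself.
{2} is an SCC by itself.
{3} is an SCC by itself.
The largest has 6 vertices.

6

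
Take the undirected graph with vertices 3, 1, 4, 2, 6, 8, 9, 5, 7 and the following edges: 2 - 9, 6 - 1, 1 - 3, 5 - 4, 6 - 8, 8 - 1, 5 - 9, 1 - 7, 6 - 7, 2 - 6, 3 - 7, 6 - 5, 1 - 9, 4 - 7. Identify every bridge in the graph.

none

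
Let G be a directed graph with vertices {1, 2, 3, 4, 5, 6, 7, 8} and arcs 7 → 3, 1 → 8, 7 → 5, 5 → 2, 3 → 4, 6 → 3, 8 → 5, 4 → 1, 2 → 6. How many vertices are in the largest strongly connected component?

7

{1, 2, 3, 4, 5, 6, 8} are all mutually reachable — one SCC of size 7.
{7} is an SCC by itself.
The largest has 7 vertices.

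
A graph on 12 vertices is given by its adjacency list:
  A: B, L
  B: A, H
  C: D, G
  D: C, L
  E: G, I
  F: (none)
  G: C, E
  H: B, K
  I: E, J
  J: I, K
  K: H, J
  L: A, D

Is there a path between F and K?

No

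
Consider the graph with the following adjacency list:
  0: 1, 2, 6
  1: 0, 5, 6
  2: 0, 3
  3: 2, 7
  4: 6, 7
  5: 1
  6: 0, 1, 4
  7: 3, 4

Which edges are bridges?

1-5

The edges on the cycle 0-1-6-4-7-3-2-0 are not bridges since each lies on that cycle.
But removing 5-1 disconnects 5 from 1 — this is a bridge.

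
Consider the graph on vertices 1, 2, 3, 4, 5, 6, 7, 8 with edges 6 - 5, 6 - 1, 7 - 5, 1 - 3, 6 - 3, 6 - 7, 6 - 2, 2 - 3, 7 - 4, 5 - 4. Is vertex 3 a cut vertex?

No

Deleting 3 leaves 2 components (was 2), so 3 is not a cut vertex.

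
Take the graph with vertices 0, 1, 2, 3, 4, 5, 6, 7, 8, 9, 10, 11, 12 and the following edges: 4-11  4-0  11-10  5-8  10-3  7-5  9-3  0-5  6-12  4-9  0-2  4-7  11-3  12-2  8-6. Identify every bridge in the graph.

none

The edges on the cycle 4-7-5-8-6-12-2-0-4 are not bridges since each lies on that cycle.
Every edge lies on some cycle, so there are no bridges.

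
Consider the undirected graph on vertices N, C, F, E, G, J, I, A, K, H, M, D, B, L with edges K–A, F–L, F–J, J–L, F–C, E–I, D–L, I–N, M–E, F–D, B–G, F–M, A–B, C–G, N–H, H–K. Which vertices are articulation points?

F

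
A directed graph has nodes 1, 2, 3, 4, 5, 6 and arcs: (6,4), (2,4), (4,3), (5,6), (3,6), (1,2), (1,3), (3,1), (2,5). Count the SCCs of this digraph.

{1, 2, 3, 4, 5, 6} are all mutually reachable — one SCC of size 6.
That gives 1 strongly connected component.

1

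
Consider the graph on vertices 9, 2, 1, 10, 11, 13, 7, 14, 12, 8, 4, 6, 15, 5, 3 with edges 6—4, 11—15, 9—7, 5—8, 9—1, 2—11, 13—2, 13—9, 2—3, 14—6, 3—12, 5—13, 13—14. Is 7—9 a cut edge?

Removing 7—9 leaves no path between 7 and 9: the component count goes from 2 to 3. So it is a bridge.

Yes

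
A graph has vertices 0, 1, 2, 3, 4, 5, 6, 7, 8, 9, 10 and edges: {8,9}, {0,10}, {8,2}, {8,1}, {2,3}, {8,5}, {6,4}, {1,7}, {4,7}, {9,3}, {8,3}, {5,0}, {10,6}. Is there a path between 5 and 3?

Yes

From 5 we can reach 0, 1, 2, 3, 4, 5, 6, 7, 8, 9, 10, which includes 3.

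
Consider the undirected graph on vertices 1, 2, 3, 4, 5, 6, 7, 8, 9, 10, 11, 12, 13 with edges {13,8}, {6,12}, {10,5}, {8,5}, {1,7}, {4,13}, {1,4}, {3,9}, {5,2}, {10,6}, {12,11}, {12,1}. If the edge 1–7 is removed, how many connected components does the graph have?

Before removal there are 2 components.
1–7 is a bridge — removing it separates 1's side from 7's side.
After removal: 3 components.

3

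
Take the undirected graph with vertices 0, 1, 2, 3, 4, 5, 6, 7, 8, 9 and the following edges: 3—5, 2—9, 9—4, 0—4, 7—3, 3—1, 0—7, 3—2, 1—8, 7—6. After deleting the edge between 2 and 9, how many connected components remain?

2 and 9 are still connected via 2-3-7-0-4-9, so the component count stays at 1.

1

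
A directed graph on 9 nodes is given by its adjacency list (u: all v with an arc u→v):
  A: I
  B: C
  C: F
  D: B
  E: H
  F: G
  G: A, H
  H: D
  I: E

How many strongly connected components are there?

{A, B, C, D, E, F, G, H, I} are all mutually reachable — one SCC of size 9.
That gives 1 strongly connected component.

1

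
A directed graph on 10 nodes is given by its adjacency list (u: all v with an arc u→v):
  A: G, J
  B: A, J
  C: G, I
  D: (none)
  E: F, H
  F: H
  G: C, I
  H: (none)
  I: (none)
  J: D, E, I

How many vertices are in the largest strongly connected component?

2

{C, G} are all mutually reachable — one SCC of size 2.
{D} is an SCC by itself.
{I} is an SCC by itself.
{A} is an SCC by itself.
{E} is an SCC by itself.
(and 4 more singleton SCCs)
The largest has 2 vertices.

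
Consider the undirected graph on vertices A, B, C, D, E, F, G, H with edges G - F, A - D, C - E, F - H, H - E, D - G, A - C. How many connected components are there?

2

B is isolated — a component by itself.
Starting from A we can reach A, C, D, E, F, G, H. That is one component of size 7.
Total: 2 components.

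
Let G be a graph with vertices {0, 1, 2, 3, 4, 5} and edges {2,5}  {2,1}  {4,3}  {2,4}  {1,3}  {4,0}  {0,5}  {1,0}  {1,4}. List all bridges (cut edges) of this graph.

none

The edges on the cycle 2-1-4-0-5-2 are not bridges since each lies on that cycle.
Every edge lies on some cycle, so there are no bridges.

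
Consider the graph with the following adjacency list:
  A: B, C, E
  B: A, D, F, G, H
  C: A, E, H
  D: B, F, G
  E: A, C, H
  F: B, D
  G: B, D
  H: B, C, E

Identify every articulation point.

Removing B increases the component count from 1 to 2, so B is a cut vertex.
By contrast removing G leaves 1 component; it is not a cut vertex. No other vertex is a cut vertex either.

B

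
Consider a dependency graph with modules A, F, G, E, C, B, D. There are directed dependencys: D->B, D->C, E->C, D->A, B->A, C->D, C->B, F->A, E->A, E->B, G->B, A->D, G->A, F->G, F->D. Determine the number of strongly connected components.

4

{A, B, C, D} are all mutually reachable — one SCC of size 4.
{E} is an SCC by itself.
{G} is an SCC by itself.
{F} is an SCC by itself.
That gives 4 strongly connected components.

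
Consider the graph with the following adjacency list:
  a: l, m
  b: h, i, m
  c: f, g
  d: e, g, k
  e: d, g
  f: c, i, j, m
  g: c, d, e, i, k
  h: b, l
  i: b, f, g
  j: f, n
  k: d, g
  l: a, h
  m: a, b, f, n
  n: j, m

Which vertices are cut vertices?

Removing g increases the component count from 1 to 2, so g is a cut vertex.
By contrast removing d leaves 1 component; it is not a cut vertex. No other vertex is a cut vertex either.

g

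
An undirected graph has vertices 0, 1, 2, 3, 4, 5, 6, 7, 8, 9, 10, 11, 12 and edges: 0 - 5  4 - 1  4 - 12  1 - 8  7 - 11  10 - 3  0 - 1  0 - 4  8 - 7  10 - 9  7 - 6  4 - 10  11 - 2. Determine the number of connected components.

Starting from 0 we can reach 0, 1, 2, 3, 4, 5, 6, 7, 8, 9, 10, 11, 12. That is one component of size 13.
Total: 1 component.

1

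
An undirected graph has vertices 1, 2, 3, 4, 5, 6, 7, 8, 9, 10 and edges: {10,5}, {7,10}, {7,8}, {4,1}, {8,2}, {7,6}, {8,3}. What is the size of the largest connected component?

7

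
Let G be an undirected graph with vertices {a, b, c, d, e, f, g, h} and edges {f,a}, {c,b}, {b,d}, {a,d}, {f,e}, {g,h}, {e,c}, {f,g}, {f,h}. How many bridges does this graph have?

The edges on the cycle f-g-h-f are not bridges since each lies on that cycle.
Every edge lies on some cycle, so there are no bridges.

0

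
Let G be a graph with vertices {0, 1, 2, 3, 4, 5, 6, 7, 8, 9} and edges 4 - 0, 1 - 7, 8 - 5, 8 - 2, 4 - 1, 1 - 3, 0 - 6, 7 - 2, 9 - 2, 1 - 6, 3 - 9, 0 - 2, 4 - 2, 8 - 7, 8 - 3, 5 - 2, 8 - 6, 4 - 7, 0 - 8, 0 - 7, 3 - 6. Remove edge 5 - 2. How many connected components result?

1

5 and 2 are still connected via 5-8-2, so the component count stays at 1.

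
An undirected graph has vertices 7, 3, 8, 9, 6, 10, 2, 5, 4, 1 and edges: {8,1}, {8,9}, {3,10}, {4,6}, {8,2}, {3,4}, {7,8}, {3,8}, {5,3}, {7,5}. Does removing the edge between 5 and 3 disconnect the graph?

No

After removing 5–3, the path 5-7-8-3 still connects them, so the edge is not a bridge.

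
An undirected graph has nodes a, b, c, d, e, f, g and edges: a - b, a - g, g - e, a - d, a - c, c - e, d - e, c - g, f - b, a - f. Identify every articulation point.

Removing a increases the component count from 1 to 2, so a is a cut vertex.
By contrast removing g leaves 1 component; it is not a cut vertex. No other vertex is a cut vertex either.

a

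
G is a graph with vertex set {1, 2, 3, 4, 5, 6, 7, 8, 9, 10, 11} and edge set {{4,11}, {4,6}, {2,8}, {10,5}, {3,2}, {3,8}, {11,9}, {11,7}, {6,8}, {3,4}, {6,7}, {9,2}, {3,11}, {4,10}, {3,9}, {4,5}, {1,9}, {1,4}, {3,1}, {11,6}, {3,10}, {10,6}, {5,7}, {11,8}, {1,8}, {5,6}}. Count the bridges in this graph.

0

The edges on the cycle 3-1-9-2-8-6-11-4-3 are not bridges since each lies on that cycle.
Every edge lies on some cycle, so there are no bridges.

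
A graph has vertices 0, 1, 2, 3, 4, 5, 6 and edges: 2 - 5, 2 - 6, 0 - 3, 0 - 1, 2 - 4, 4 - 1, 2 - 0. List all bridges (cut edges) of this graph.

The edges on the cycle 2-0-1-4-2 are not bridges since each lies on that cycle.
But removing 0 - 3 disconnects 0 from 3; removing 2 - 6 disconnects 2 from 6; removing 2 - 5 disconnects 2 from 5 — these are bridges.

0-3, 2-5, 2-6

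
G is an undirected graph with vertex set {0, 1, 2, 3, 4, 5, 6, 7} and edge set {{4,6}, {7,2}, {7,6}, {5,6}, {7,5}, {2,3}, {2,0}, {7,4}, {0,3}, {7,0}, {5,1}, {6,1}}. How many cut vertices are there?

1

Removing 7 increases the component count from 1 to 2, so 7 is a cut vertex.
By contrast removing 0 leaves 1 component; it is not a cut vertex. No other vertex is a cut vertex either.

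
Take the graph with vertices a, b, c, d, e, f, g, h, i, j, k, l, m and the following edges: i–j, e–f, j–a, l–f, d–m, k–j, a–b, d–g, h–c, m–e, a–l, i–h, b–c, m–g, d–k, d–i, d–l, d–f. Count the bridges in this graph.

0

The edges on the cycle d-m-e-f-l-a-j-k-d are not bridges since each lies on that cycle.
Every edge lies on some cycle, so there are no bridges.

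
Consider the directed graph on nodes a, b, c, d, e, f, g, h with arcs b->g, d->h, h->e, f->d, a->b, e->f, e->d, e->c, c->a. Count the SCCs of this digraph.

5

{d, e, f, h} are all mutually reachable — one SCC of size 4.
{b} is an SCC by itself.
{a} is an SCC by itself.
{c} is an SCC by itself.
{g} is an SCC by itself.
That gives 5 strongly connected components.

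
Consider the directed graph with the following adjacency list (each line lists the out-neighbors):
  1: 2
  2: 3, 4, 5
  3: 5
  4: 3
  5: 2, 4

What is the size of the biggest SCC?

{2, 3, 4, 5} are all mutually reachable — one SCC of size 4.
{1} is an SCC by itself.
The largest has 4 vertices.

4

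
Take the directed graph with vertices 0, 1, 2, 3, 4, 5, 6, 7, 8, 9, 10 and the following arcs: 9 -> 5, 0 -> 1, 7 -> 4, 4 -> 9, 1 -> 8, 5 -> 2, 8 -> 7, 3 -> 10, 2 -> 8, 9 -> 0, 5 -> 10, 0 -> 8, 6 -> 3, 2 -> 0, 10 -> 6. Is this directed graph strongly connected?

There is no directed path from 6 to 0, so the graph is not strongly connected.

No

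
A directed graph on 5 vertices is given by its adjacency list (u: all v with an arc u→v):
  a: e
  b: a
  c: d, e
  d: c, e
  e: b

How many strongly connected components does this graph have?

2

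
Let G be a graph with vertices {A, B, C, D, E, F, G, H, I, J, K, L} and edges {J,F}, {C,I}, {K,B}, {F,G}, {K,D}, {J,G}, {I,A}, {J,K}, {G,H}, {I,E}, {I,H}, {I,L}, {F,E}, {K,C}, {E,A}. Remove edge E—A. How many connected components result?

E and A are still connected via E-I-A, so the component count stays at 1.

1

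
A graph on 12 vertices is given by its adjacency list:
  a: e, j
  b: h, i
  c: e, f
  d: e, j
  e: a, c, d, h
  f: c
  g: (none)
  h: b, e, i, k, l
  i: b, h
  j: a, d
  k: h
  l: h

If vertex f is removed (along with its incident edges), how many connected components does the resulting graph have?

2

With f gone, the remaining components are: {g}; {a, b, c, d, e, h, i, j, k, l}.
That is 2 components.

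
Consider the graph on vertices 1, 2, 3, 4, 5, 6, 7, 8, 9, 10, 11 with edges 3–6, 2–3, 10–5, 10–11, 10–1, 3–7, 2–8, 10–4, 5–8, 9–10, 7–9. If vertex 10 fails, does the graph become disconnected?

Yes

Deleting 10 raises the number of components from 1 to 4, so 10 is a cut vertex.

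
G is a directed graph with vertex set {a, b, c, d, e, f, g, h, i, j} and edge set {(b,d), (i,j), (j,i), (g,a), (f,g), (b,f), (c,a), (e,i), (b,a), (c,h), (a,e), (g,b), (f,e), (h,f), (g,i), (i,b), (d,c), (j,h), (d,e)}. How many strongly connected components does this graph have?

{a, b, c, d, e, f, g, h, i, j} are all mutually reachable — one SCC of size 10.
That gives 1 strongly connected component.

1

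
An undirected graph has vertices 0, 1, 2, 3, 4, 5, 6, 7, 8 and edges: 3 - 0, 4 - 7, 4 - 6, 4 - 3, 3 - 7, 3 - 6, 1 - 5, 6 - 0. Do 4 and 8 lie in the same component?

No

The component containing 4 is {0, 3, 4, 6, 7}, and 8 is not in it.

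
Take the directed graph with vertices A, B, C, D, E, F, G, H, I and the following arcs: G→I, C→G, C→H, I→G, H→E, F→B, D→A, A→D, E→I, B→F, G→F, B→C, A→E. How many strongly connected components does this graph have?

{B, C, E, F, G, H, I} are all mutually reachable — one SCC of size 7.
{A, D} are all mutually reachable — one SCC of size 2.
That gives 2 strongly connected components.

2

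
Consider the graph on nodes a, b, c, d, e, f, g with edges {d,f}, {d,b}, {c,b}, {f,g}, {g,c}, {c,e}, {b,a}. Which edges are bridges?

a-b, c-e

The edges on the cycle d-f-g-c-b-d are not bridges since each lies on that cycle.
But removing b - a disconnects b from a; removing c - e disconnects c from e — these are bridges.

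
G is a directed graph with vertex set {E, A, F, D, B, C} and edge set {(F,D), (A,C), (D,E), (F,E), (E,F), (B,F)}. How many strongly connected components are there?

4

{D, E, F} are all mutually reachable — one SCC of size 3.
{B} is an SCC by itself.
{C} is an SCC by itself.
{A} is an SCC by itself.
That gives 4 strongly connected components.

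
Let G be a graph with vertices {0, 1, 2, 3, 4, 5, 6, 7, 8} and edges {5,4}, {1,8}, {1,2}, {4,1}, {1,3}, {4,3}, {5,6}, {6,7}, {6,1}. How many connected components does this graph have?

2

0 is isolated — a component by itself.
Starting from 1 we can reach 1, 2, 3, 4, 5, 6, 7, 8. That is one component of size 8.
Total: 2 components.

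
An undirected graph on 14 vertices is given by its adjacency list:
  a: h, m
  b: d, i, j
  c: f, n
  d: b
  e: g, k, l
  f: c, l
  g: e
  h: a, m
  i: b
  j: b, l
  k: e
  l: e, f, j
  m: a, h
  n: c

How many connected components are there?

2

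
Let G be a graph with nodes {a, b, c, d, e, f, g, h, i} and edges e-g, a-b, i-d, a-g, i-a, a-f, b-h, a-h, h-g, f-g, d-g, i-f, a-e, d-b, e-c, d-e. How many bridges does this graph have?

1

The edges on the cycle i-a-b-h-g-f-i are not bridges since each lies on that cycle.
But removing c-e disconnects c from e — this is a bridge.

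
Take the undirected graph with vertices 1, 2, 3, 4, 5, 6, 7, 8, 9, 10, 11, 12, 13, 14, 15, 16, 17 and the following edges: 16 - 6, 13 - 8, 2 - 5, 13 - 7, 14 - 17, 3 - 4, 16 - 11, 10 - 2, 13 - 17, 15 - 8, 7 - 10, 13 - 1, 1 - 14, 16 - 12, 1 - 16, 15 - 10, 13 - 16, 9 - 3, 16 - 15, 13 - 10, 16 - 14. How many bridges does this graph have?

The edges on the cycle 13-1-16-15-8-13 are not bridges since each lies on that cycle.
But removing 2 - 5 disconnects 2 from 5; removing 12 - 16 disconnects 12 from 16; removing 6 - 16 disconnects 6 from 16; removing 2 - 10 disconnects 2 from 10 — these are bridges.
In total 7 edges are bridges.

7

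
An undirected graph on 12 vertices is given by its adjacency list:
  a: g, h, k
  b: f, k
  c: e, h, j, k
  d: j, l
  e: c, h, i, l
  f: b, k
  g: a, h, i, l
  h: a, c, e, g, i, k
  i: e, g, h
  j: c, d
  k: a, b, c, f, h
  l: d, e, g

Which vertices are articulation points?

k

Removing k increases the component count from 1 to 2, so k is a cut vertex.
By contrast removing b leaves 1 component; it is not a cut vertex. No other vertex is a cut vertex either.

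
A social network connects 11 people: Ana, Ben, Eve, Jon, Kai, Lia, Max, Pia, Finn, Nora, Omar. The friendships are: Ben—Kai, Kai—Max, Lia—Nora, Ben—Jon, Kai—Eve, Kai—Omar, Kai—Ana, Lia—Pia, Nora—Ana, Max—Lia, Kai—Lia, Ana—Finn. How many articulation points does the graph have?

4

Removing Ana increases the component count from 1 to 2, so Ana is a cut vertex.
Removing Ben increases the component count from 1 to 2, so Ben is a cut vertex.
Removing Kai increases the component count from 1 to 4, so Kai is a cut vertex.
Likewise Lia is a cut vertex.
By contrast removing Nora leaves 1 component; it is not a cut vertex. No other vertex is a cut vertex either.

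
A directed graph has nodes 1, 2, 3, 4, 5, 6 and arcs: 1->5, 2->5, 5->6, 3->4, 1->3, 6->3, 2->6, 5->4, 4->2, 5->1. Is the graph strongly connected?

From 4 we can reach every vertex (1, 2, 3, 4, 5, 6), and every vertex can reach 4 (1, 2, 3, 4, 5, 6). So the whole graph is one strongly connected component.

Yes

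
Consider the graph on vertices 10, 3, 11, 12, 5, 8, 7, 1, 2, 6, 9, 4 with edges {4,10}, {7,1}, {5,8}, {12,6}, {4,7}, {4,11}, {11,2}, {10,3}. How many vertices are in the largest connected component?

7

9 is isolated — a component by itself.
Starting from 6 we can reach 6, 12. That is one component of size 2.
Starting from 5 we can reach 5, 8. That is one component of size 2.
Starting from 1 we can reach 1, 2, 3, 4, 7, 10, 11. That is one component of size 7.
The largest has 7 vertices.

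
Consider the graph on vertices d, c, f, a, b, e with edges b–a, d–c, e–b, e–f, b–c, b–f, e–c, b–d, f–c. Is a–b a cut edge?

Yes

Removing a–b leaves no path between a and b: the component count goes from 1 to 2. So it is a bridge.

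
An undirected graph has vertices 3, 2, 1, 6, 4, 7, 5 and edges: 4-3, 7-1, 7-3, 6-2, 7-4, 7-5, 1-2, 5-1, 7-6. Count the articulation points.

Removing 7 increases the component count from 1 to 2, so 7 is a cut vertex.
By contrast removing 4 leaves 1 component; it is not a cut vertex. No other vertex is a cut vertex either.

1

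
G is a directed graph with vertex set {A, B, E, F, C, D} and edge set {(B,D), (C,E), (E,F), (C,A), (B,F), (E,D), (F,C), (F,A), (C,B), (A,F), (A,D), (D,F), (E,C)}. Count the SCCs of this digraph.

{A, B, C, D, E, F} are all mutually reachable — one SCC of size 6.
That gives 1 strongly connected component.

1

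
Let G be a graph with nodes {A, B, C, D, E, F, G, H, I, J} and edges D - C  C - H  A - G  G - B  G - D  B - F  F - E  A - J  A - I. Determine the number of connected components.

Starting from A we can reach A, B, C, D, E, F, G, H, I, J. That is one component of size 10.
Total: 1 component.

1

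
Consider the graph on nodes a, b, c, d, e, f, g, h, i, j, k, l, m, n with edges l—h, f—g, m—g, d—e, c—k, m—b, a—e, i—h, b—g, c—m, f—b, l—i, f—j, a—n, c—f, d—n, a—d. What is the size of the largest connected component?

Starting from h we can reach h, i, l. That is one component of size 3.
Starting from a we can reach a, d, e, n. That is one component of size 4.
Starting from b we can reach b, c, f, g, j, k, m. That is one component of size 7.
The largest has 7 vertices.

7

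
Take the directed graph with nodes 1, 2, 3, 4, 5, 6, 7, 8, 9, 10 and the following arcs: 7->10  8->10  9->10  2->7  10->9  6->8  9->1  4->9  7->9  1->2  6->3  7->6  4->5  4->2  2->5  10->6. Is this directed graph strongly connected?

No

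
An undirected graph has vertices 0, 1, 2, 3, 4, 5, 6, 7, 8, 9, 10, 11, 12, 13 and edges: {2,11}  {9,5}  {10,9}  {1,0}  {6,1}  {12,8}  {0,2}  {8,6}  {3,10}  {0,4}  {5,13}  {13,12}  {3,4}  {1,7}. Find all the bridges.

0-2, 1-7, 11-2

The edges on the cycle 3-10-9-5-13-12-8-6-1-0-4-3 are not bridges since each lies on that cycle.
But removing 2 - 11 disconnects 2 from 11; removing 0 - 2 disconnects 0 from 2; removing 1 - 7 disconnects 1 from 7 — these are bridges.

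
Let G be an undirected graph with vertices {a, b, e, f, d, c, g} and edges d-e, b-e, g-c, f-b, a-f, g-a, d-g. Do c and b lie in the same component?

Yes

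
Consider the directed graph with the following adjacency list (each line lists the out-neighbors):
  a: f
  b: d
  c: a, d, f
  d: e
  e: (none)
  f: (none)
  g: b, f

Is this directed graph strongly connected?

No

There is no directed path from g to a, so the graph is not strongly connected.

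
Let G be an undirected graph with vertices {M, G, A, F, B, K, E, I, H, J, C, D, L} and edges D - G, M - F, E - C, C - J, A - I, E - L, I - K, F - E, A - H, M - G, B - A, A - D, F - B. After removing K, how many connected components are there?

With K gone, the remaining components are: {A, B, C, D, E, F, G, H, I, J, L, M}.
That is 1 component.

1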